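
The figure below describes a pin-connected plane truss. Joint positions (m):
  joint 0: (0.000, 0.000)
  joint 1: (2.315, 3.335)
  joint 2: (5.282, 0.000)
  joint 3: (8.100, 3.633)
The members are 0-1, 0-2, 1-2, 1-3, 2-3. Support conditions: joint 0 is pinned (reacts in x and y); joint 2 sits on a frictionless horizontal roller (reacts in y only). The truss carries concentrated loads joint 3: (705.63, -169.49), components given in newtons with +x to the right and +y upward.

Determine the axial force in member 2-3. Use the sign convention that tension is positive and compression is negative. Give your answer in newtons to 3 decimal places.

N=4 nodes, M=5 members, R=3 reactions → 2N=8, M+R=8
member 0 (0-1): L=4.0597, (cx,cy)=(0.5702,0.8215)
member 1 (0-2): L=5.2820, (cx,cy)=(1.0000,0.0000)
member 2 (1-2): L=4.4638, (cx,cy)=(0.6647,-0.7471)
member 3 (1-3): L=5.7927, (cx,cy)=(0.9987,0.0514)
member 4 (2-3): L=4.5978, (cx,cy)=(0.6129,0.7902)
solve A·x = −loads:
  F[0-1] = +700.8823 N (tension)
  F[0-2] = +305.9629 N (tension)
  F[1-2] = -710.5192 N (compression)
  F[1-3] = +873.0936 N (tension)
  F[2-3] = -271.3448 N (compression)
  Rx@0 = -705.6300 N
  Ry@0 = -575.7623 N
  Ry@2 = +745.2523 N

-271.345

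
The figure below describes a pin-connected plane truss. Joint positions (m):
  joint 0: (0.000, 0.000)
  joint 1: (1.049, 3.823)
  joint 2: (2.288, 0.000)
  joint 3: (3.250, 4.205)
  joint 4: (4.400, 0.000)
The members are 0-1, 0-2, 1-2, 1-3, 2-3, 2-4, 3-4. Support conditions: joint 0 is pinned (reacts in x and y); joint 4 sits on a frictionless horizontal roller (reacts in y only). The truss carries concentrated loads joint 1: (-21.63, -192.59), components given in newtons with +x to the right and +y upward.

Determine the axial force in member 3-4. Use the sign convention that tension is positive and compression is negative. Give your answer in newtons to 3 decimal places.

N=5 nodes, M=7 members, R=3 reactions → 2N=10, M+R=10
member 0 (0-1): L=3.9643, (cx,cy)=(0.2646,0.9644)
member 1 (0-2): L=2.2880, (cx,cy)=(1.0000,0.0000)
member 2 (1-2): L=4.0188, (cx,cy)=(0.3083,-0.9513)
member 3 (1-3): L=2.2339, (cx,cy)=(0.9853,0.1710)
member 4 (2-3): L=4.3136, (cx,cy)=(0.2230,0.9748)
member 5 (2-4): L=2.1120, (cx,cy)=(1.0000,0.0000)
member 6 (3-4): L=4.3594, (cx,cy)=(0.2638,-0.9646)
solve A·x = −loads:
  F[0-1] = -171.5844 N (compression)
  F[0-2] = +23.7732 N (tension)
  F[1-2] = -31.0985 N (compression)
  F[1-3] = -14.3974 N (compression)
  F[2-3] = +30.3480 N (tension)
  F[2-4] = +7.4173 N (tension)
  F[3-4] = -28.1177 N (compression)
  Rx@0 = +21.6300 N
  Ry@0 = +165.4683 N
  Ry@4 = +27.1217 N

-28.118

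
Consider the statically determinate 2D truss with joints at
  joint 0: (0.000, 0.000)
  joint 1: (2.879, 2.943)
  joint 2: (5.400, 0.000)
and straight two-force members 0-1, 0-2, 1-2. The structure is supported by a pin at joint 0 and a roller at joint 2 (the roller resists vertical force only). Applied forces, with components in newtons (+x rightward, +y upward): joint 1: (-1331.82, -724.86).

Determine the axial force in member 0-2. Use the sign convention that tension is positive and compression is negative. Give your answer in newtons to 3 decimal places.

N=3 nodes, M=3 members, R=3 reactions → 2N=6, M+R=6
member 0 (0-1): L=4.1170, (cx,cy)=(0.6993,0.7148)
member 1 (0-2): L=5.4000, (cx,cy)=(1.0000,0.0000)
member 2 (1-2): L=3.8751, (cx,cy)=(0.6506,-0.7595)
solve A·x = −loads:
  F[0-1] = -1488.7934 N (compression)
  F[0-2] = -290.7195 N (compression)
  F[1-2] = +446.8774 N (tension)
  Rx@0 = +1331.8200 N
  Ry@0 = +1064.2441 N
  Ry@2 = -339.3841 N

-290.719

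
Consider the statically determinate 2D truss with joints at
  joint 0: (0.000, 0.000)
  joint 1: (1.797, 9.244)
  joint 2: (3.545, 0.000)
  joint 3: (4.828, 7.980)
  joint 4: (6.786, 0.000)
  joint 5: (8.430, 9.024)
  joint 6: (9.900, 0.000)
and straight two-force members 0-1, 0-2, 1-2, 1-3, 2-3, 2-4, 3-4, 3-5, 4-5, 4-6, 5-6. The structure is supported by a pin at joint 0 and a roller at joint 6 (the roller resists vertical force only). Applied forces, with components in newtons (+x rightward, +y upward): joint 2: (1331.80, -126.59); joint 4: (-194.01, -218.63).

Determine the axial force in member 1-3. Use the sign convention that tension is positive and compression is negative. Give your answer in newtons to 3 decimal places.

-67.674

N=7 nodes, M=11 members, R=3 reactions → 2N=14, M+R=14
member 0 (0-1): L=9.4170, (cx,cy)=(0.1908,0.9816)
member 1 (0-2): L=3.5450, (cx,cy)=(1.0000,0.0000)
member 2 (1-2): L=9.4078, (cx,cy)=(0.1858,-0.9826)
member 3 (1-3): L=3.2840, (cx,cy)=(0.9230,-0.3849)
member 4 (2-3): L=8.0825, (cx,cy)=(0.1587,0.9873)
member 5 (2-4): L=3.2410, (cx,cy)=(1.0000,0.0000)
member 6 (3-4): L=8.2167, (cx,cy)=(0.2383,-0.9712)
member 7 (3-5): L=3.7502, (cx,cy)=(0.9605,0.2784)
member 8 (4-5): L=9.1725, (cx,cy)=(0.1792,0.9838)
member 9 (4-6): L=3.1140, (cx,cy)=(1.0000,0.0000)
member 10 (5-6): L=9.1429, (cx,cy)=(0.1608,-0.9870)
solve A·x = −loads:
  F[0-1] = -152.8381 N (compression)
  F[0-2] = +1166.9552 N (tension)
  F[1-2] = +179.1976 N (tension)
  F[1-3] = -67.6743 N (compression)
  F[2-3] = -50.1227 N (compression)
  F[2-4] = -123.5930 N (compression)
  F[3-4] = +2.9128 N (tension)
  F[3-5] = -74.0378 N (compression)
  F[4-5] = +219.3531 N (tension)
  F[4-6] = +31.7963 N (tension)
  F[5-6] = -197.7632 N (compression)
  Rx@0 = -1137.7900 N
  Ry@0 = +150.0296 N
  Ry@6 = +195.1904 N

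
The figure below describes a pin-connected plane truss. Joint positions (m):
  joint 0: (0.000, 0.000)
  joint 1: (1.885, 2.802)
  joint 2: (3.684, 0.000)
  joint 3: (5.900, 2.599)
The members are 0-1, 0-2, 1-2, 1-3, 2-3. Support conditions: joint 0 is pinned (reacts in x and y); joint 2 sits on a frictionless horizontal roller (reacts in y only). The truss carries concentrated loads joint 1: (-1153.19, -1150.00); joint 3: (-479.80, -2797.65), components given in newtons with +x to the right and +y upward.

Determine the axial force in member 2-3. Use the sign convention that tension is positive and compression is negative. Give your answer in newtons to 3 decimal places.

-3555.148

N=4 nodes, M=5 members, R=3 reactions → 2N=8, M+R=8
member 0 (0-1): L=3.3770, (cx,cy)=(0.5582,0.8297)
member 1 (0-2): L=3.6840, (cx,cy)=(1.0000,0.0000)
member 2 (1-2): L=3.3298, (cx,cy)=(0.5403,-0.8415)
member 3 (1-3): L=4.0201, (cx,cy)=(0.9987,-0.0505)
member 4 (2-3): L=3.4155, (cx,cy)=(0.6488,0.7609)
solve A·x = −loads:
  F[0-1] = -113.6839 N (compression)
  F[0-2] = -1569.5339 N (compression)
  F[1-2] = -1364.2923 N (compression)
  F[1-3] = +1829.1560 N (tension)
  F[2-3] = -3555.1477 N (compression)
  Rx@0 = +1632.9900 N
  Ry@0 = +94.3258 N
  Ry@2 = +3853.3242 N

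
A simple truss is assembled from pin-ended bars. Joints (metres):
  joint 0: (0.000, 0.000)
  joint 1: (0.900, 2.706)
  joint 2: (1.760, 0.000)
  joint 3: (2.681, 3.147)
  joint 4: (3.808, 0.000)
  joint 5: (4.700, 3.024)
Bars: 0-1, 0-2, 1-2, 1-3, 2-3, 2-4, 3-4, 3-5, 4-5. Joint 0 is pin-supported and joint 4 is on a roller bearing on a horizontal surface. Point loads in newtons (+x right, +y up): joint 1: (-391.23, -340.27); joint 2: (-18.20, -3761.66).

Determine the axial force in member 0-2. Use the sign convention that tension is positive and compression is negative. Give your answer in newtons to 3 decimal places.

N=6 nodes, M=9 members, R=3 reactions → 2N=12, M+R=12
member 0 (0-1): L=2.8517, (cx,cy)=(0.3156,0.9489)
member 1 (0-2): L=1.7600, (cx,cy)=(1.0000,0.0000)
member 2 (1-2): L=2.8394, (cx,cy)=(0.3029,-0.9530)
member 3 (1-3): L=1.8348, (cx,cy)=(0.9707,0.2404)
member 4 (2-3): L=3.2790, (cx,cy)=(0.2809,0.9597)
member 5 (2-4): L=2.0480, (cx,cy)=(1.0000,0.0000)
member 6 (3-4): L=3.3427, (cx,cy)=(0.3372,-0.9415)
member 7 (3-5): L=2.0227, (cx,cy)=(0.9981,-0.0608)
member 8 (4-5): L=3.1528, (cx,cy)=(0.2829,0.9591)
solve A·x = −loads:
  F[0-1] = -2698.8681 N (compression)
  F[0-2] = +442.3233 N (tension)
  F[1-2] = +2049.2061 N (tension)
  F[1-3] = -1113.8471 N (compression)
  F[2-3] = +1884.5769 N (tension)
  F[2-4] = +551.8581 N (tension)
  F[3-4] = -1636.8270 N (compression)
  F[3-5] = +0.0000 N (tension)
  F[4-5] = -0.0000 N (compression)
  Rx@0 = +409.4300 N
  Ry@0 = +2560.9383 N
  Ry@4 = +1540.9917 N

442.323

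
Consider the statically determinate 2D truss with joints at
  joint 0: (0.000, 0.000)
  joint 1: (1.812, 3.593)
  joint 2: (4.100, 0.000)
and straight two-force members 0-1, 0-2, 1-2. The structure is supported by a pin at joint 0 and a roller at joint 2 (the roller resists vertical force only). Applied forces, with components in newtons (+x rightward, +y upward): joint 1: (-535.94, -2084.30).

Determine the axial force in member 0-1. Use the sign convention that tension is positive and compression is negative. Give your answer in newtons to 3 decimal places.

N=3 nodes, M=3 members, R=3 reactions → 2N=6, M+R=6
member 0 (0-1): L=4.0241, (cx,cy)=(0.4503,0.8929)
member 1 (0-2): L=4.1000, (cx,cy)=(1.0000,0.0000)
member 2 (1-2): L=4.2596, (cx,cy)=(0.5371,-0.8435)
solve A·x = −loads:
  F[0-1] = -1828.6953 N (compression)
  F[0-2] = +287.5076 N (tension)
  F[1-2] = -535.2626 N (compression)
  Rx@0 = +535.9400 N
  Ry@0 = +1632.8075 N
  Ry@2 = +451.4925 N

-1828.695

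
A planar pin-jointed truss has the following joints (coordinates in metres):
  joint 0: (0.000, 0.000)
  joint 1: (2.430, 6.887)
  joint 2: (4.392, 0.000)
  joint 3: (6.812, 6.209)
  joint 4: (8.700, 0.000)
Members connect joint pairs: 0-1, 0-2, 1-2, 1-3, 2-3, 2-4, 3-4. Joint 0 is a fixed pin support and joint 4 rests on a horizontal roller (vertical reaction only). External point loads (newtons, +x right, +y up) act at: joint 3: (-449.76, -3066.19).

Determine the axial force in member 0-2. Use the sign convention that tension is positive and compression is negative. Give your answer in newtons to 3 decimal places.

-101.726

N=5 nodes, M=7 members, R=3 reactions → 2N=10, M+R=10
member 0 (0-1): L=7.3031, (cx,cy)=(0.3327,0.9430)
member 1 (0-2): L=4.3920, (cx,cy)=(1.0000,0.0000)
member 2 (1-2): L=7.1610, (cx,cy)=(0.2740,-0.9617)
member 3 (1-3): L=4.4341, (cx,cy)=(0.9882,-0.1529)
member 4 (2-3): L=6.6639, (cx,cy)=(0.3631,0.9317)
member 5 (2-4): L=4.3080, (cx,cy)=(1.0000,0.0000)
member 6 (3-4): L=6.4897, (cx,cy)=(0.2909,-0.9567)
solve A·x = −loads:
  F[0-1] = -1045.9817 N (compression)
  F[0-2] = -101.7261 N (compression)
  F[1-2] = +1131.4948 N (tension)
  F[1-3] = -665.8746 N (compression)
  F[2-3] = -1167.9307 N (compression)
  F[2-4] = +632.4169 N (tension)
  F[3-4] = -2173.8333 N (compression)
  Rx@0 = +449.7600 N
  Ry@0 = +986.3824 N
  Ry@4 = +2079.8076 N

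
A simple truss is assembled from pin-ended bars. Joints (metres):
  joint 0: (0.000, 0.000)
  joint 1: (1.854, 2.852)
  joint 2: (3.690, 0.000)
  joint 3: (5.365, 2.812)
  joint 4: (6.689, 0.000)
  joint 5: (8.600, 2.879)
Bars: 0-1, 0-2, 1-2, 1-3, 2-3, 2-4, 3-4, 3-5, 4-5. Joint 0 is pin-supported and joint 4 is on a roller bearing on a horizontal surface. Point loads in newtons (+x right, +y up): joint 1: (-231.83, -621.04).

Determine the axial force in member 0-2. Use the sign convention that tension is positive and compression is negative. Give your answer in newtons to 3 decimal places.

N=6 nodes, M=9 members, R=3 reactions → 2N=12, M+R=12
member 0 (0-1): L=3.4016, (cx,cy)=(0.5450,0.8384)
member 1 (0-2): L=3.6900, (cx,cy)=(1.0000,0.0000)
member 2 (1-2): L=3.3919, (cx,cy)=(0.5413,-0.8408)
member 3 (1-3): L=3.5112, (cx,cy)=(0.9999,-0.0114)
member 4 (2-3): L=3.2731, (cx,cy)=(0.5118,0.8591)
member 5 (2-4): L=2.9990, (cx,cy)=(1.0000,0.0000)
member 6 (3-4): L=3.1081, (cx,cy)=(0.4260,-0.9047)
member 7 (3-5): L=3.2357, (cx,cy)=(0.9998,0.0207)
member 8 (4-5): L=3.4555, (cx,cy)=(0.5530,0.8332)
solve A·x = −loads:
  F[0-1] = -653.3161 N (compression)
  F[0-2] = +124.2467 N (tension)
  F[1-2] = -86.1102 N (compression)
  F[1-3] = -77.6408 N (compression)
  F[2-3] = +84.2761 N (tension)
  F[2-4] = +34.5073 N (tension)
  F[3-4] = -81.0062 N (compression)
  F[3-5] = -0.0000 N (compression)
  F[4-5] = +0.0000 N (tension)
  Rx@0 = +231.8300 N
  Ry@0 = +547.7512 N
  Ry@4 = +73.2888 N

124.247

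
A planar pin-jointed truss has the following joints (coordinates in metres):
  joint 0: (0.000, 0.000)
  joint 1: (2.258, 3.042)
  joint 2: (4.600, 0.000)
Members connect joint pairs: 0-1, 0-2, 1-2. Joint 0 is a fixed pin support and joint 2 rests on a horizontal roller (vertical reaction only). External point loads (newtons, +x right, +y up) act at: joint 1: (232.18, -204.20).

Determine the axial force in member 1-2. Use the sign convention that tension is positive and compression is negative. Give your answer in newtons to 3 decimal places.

-320.275

N=3 nodes, M=3 members, R=3 reactions → 2N=6, M+R=6
member 0 (0-1): L=3.7884, (cx,cy)=(0.5960,0.8030)
member 1 (0-2): L=4.6000, (cx,cy)=(1.0000,0.0000)
member 2 (1-2): L=3.8391, (cx,cy)=(0.6100,-0.7924)
solve A·x = −loads:
  F[0-1] = +61.7425 N (tension)
  F[0-2] = +195.3801 N (tension)
  F[1-2] = -320.2753 N (compression)
  Rx@0 = -232.1800 N
  Ry@0 = -49.5772 N
  Ry@2 = +253.7772 N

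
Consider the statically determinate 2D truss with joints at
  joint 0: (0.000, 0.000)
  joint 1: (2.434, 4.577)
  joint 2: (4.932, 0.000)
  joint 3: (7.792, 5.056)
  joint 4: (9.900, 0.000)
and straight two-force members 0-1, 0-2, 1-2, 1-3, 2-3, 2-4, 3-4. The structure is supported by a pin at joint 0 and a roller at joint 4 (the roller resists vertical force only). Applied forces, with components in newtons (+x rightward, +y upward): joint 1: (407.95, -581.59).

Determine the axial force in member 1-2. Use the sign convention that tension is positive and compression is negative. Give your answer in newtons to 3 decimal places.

N=5 nodes, M=7 members, R=3 reactions → 2N=10, M+R=10
member 0 (0-1): L=5.1839, (cx,cy)=(0.4695,0.8829)
member 1 (0-2): L=4.9320, (cx,cy)=(1.0000,0.0000)
member 2 (1-2): L=5.2143, (cx,cy)=(0.4791,-0.8778)
member 3 (1-3): L=5.3794, (cx,cy)=(0.9960,0.0890)
member 4 (2-3): L=5.8088, (cx,cy)=(0.4924,0.8704)
member 5 (2-4): L=4.9680, (cx,cy)=(1.0000,0.0000)
member 6 (3-4): L=5.4778, (cx,cy)=(0.3848,-0.9230)
solve A·x = −loads:
  F[0-1] = -283.1478 N (compression)
  F[0-2] = +540.8954 N (tension)
  F[1-2] = -412.7162 N (compression)
  F[1-3] = -344.5453 N (compression)
  F[2-3] = +416.2166 N (tension)
  F[2-4] = +138.2515 N (tension)
  F[3-4] = -359.2601 N (compression)
  Rx@0 = -407.9500 N
  Ry@0 = +249.9963 N
  Ry@4 = +331.5937 N

-412.716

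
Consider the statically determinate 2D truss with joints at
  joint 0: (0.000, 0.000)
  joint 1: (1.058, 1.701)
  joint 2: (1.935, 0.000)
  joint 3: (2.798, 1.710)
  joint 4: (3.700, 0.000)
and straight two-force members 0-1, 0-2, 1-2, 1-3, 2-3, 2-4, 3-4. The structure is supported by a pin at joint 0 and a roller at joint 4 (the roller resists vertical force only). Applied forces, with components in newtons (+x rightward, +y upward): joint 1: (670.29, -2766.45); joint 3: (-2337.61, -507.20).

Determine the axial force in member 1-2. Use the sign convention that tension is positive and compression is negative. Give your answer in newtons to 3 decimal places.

103.334

N=5 nodes, M=7 members, R=3 reactions → 2N=10, M+R=10
member 0 (0-1): L=2.0032, (cx,cy)=(0.5282,0.8491)
member 1 (0-2): L=1.9350, (cx,cy)=(1.0000,0.0000)
member 2 (1-2): L=1.9138, (cx,cy)=(0.4583,-0.8888)
member 3 (1-3): L=1.7400, (cx,cy)=(1.0000,0.0052)
member 4 (2-3): L=1.9154, (cx,cy)=(0.4506,0.8928)
member 5 (2-4): L=1.7650, (cx,cy)=(1.0000,0.0000)
member 6 (3-4): L=1.9333, (cx,cy)=(0.4666,-0.8845)
solve A·x = −loads:
  F[0-1] = -3381.3315 N (compression)
  F[0-2] = +118.5570 N (tension)
  F[1-2] = +103.3341 N (tension)
  F[1-3] = -2503.5541 N (compression)
  F[2-3] = -102.8791 N (compression)
  F[2-4] = +212.2630 N (tension)
  F[3-4] = -454.9568 N (compression)
  Rx@0 = +1667.3200 N
  Ry@0 = +2871.2446 N
  Ry@4 = +402.4054 N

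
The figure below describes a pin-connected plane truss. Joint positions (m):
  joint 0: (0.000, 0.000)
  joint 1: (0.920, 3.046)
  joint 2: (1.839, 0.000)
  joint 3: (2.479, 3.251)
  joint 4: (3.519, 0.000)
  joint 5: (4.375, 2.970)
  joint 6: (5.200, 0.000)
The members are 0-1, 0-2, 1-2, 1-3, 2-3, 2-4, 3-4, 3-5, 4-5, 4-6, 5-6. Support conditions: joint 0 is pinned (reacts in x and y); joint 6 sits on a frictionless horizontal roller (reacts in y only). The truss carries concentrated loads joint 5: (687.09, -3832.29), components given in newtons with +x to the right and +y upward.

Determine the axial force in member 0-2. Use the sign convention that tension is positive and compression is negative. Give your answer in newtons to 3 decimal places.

752.201

N=7 nodes, M=11 members, R=3 reactions → 2N=14, M+R=14
member 0 (0-1): L=3.1819, (cx,cy)=(0.2891,0.9573)
member 1 (0-2): L=1.8390, (cx,cy)=(1.0000,0.0000)
member 2 (1-2): L=3.1816, (cx,cy)=(0.2888,-0.9574)
member 3 (1-3): L=1.5724, (cx,cy)=(0.9915,0.1304)
member 4 (2-3): L=3.3134, (cx,cy)=(0.1932,0.9812)
member 5 (2-4): L=1.6800, (cx,cy)=(1.0000,0.0000)
member 6 (3-4): L=3.4133, (cx,cy)=(0.3047,-0.9525)
member 7 (3-5): L=1.9167, (cx,cy)=(0.9892,-0.1466)
member 8 (4-5): L=3.0909, (cx,cy)=(0.2769,0.9609)
member 9 (4-6): L=1.6810, (cx,cy)=(1.0000,0.0000)
member 10 (5-6): L=3.0825, (cx,cy)=(0.2676,-0.9635)
solve A·x = −loads:
  F[0-1] = -225.1918 N (compression)
  F[0-2] = +752.2008 N (tension)
  F[1-2] = +207.9774 N (tension)
  F[1-3] = -126.2621 N (compression)
  F[2-3] = -202.9340 N (compression)
  F[2-4] = +851.4722 N (tension)
  F[3-4] = +264.4523 N (tension)
  F[3-5] = -247.6340 N (compression)
  F[4-5] = -262.1308 N (compression)
  F[4-6] = +1004.6435 N (tension)
  F[5-6] = -3753.6578 N (compression)
  Rx@0 = -687.0900 N
  Ry@0 = +215.5735 N
  Ry@6 = +3616.7165 N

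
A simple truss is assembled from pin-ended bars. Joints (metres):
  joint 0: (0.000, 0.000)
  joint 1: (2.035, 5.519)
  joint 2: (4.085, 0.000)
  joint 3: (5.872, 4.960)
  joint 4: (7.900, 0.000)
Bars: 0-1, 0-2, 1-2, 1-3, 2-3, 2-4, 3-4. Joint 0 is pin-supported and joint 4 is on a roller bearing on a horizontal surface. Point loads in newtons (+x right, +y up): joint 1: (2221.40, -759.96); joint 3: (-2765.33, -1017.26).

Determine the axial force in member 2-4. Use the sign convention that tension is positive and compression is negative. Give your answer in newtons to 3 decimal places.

313.834

N=5 nodes, M=7 members, R=3 reactions → 2N=10, M+R=10
member 0 (0-1): L=5.8822, (cx,cy)=(0.3460,0.9383)
member 1 (0-2): L=4.0850, (cx,cy)=(1.0000,0.0000)
member 2 (1-2): L=5.8874, (cx,cy)=(0.3482,-0.9374)
member 3 (1-3): L=3.8775, (cx,cy)=(0.9896,-0.1442)
member 4 (2-3): L=5.2721, (cx,cy)=(0.3390,0.9408)
member 5 (2-4): L=3.8150, (cx,cy)=(1.0000,0.0000)
member 6 (3-4): L=5.3586, (cx,cy)=(0.3785,-0.9256)
solve A·x = −loads:
  F[0-1] = -1076.1075 N (compression)
  F[0-2] = -171.6426 N (compression)
  F[1-2] = +707.7583 N (tension)
  F[1-3] = -2870.1104 N (compression)
  F[2-3] = -705.2138 N (compression)
  F[2-4] = +313.8338 N (tension)
  F[3-4] = -829.2424 N (compression)
  Rx@0 = +543.9300 N
  Ry@0 = +1009.6581 N
  Ry@4 = +767.5619 N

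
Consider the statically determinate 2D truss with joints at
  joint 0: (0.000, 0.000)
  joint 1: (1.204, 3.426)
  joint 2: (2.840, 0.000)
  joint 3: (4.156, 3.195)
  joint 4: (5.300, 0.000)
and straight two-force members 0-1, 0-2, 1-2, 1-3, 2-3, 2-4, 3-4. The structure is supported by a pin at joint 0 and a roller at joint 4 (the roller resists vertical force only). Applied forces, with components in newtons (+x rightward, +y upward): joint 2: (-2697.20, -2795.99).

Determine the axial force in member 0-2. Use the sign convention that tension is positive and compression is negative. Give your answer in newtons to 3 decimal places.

-2241.127

N=5 nodes, M=7 members, R=3 reactions → 2N=10, M+R=10
member 0 (0-1): L=3.6314, (cx,cy)=(0.3316,0.9434)
member 1 (0-2): L=2.8400, (cx,cy)=(1.0000,0.0000)
member 2 (1-2): L=3.7966, (cx,cy)=(0.4309,-0.9024)
member 3 (1-3): L=2.9610, (cx,cy)=(0.9970,-0.0780)
member 4 (2-3): L=3.4554, (cx,cy)=(0.3809,0.9246)
member 5 (2-4): L=2.4600, (cx,cy)=(1.0000,0.0000)
member 6 (3-4): L=3.3936, (cx,cy)=(0.3371,-0.9415)
solve A·x = −loads:
  F[0-1] = -1375.5678 N (compression)
  F[0-2] = -2241.1274 N (compression)
  F[1-2] = +1535.0432 N (tension)
  F[1-3] = -1120.9619 N (compression)
  F[2-3] = +1525.7660 N (tension)
  F[2-4] = +536.4549 N (tension)
  F[3-4] = -1591.3745 N (compression)
  Rx@0 = +2697.2000 N
  Ry@0 = +1297.7614 N
  Ry@4 = +1498.2286 N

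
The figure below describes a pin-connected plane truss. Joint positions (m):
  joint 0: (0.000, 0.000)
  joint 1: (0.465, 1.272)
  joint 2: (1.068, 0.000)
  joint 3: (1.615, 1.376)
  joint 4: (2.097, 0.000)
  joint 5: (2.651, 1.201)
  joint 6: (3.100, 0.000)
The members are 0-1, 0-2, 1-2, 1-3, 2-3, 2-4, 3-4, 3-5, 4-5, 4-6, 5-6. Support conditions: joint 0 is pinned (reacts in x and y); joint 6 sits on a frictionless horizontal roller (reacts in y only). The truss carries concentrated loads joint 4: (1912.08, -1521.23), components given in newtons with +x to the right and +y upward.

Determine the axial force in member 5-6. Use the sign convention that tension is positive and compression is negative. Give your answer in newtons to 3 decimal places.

-1098.600

N=7 nodes, M=11 members, R=3 reactions → 2N=14, M+R=14
member 0 (0-1): L=1.3543, (cx,cy)=(0.3433,0.9392)
member 1 (0-2): L=1.0680, (cx,cy)=(1.0000,0.0000)
member 2 (1-2): L=1.4077, (cx,cy)=(0.4284,-0.9036)
member 3 (1-3): L=1.1547, (cx,cy)=(0.9959,0.0901)
member 4 (2-3): L=1.4807, (cx,cy)=(0.3694,0.9293)
member 5 (2-4): L=1.0290, (cx,cy)=(1.0000,0.0000)
member 6 (3-4): L=1.4580, (cx,cy)=(0.3306,-0.9438)
member 7 (3-5): L=1.0507, (cx,cy)=(0.9860,-0.1666)
member 8 (4-5): L=1.3226, (cx,cy)=(0.4189,0.9080)
member 9 (4-6): L=1.0030, (cx,cy)=(1.0000,0.0000)
member 10 (5-6): L=1.2822, (cx,cy)=(0.3502,-0.9367)
solve A·x = −loads:
  F[0-1] = -524.0484 N (compression)
  F[0-2] = +2092.0085 N (tension)
  F[1-2] = +505.0369 N (tension)
  F[1-3] = -397.8838 N (compression)
  F[2-3] = -491.0919 N (compression)
  F[2-4] = +2489.7612 N (tension)
  F[3-4] = +664.2116 N (tension)
  F[3-5] = -808.5605 N (compression)
  F[4-5] = +984.9317 N (tension)
  F[4-6] = +384.7113 N (tension)
  F[5-6] = -1098.6005 N (compression)
  Rx@0 = -1912.0800 N
  Ry@0 = +492.1915 N
  Ry@6 = +1029.0385 N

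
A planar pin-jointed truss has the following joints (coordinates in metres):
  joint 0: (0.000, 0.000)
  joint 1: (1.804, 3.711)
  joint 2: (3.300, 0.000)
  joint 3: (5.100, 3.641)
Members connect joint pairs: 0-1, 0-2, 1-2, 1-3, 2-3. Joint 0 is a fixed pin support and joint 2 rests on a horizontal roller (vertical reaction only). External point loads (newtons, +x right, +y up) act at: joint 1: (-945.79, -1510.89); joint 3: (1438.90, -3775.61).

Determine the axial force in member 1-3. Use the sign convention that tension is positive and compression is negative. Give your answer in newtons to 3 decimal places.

3271.840

N=4 nodes, M=5 members, R=3 reactions → 2N=8, M+R=8
member 0 (0-1): L=4.1262, (cx,cy)=(0.4372,0.8994)
member 1 (0-2): L=3.3000, (cx,cy)=(1.0000,0.0000)
member 2 (1-2): L=4.0012, (cx,cy)=(0.3739,-0.9275)
member 3 (1-3): L=3.2967, (cx,cy)=(0.9998,-0.0212)
member 4 (2-3): L=4.0616, (cx,cy)=(0.4432,0.8964)
solve A·x = −loads:
  F[0-1] = +2110.9246 N (tension)
  F[0-2] = -429.7881 N (compression)
  F[1-2] = -3750.8889 N (compression)
  F[1-3] = +3271.8403 N (tension)
  F[2-3] = -4134.2993 N (compression)
  Rx@0 = -493.1100 N
  Ry@0 = -1898.4893 N
  Ry@2 = +7184.9893 N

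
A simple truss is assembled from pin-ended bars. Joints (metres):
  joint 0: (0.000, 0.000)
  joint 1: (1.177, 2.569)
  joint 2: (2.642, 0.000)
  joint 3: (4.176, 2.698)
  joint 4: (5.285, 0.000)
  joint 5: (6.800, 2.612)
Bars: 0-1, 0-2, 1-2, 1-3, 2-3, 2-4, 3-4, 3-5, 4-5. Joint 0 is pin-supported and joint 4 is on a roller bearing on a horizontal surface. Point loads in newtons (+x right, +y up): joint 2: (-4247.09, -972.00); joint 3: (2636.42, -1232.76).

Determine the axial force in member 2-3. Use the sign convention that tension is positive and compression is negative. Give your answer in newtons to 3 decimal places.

N=6 nodes, M=9 members, R=3 reactions → 2N=12, M+R=12
member 0 (0-1): L=2.8258, (cx,cy)=(0.4165,0.9091)
member 1 (0-2): L=2.6420, (cx,cy)=(1.0000,0.0000)
member 2 (1-2): L=2.9574, (cx,cy)=(0.4954,-0.8687)
member 3 (1-3): L=3.0018, (cx,cy)=(0.9991,0.0430)
member 4 (2-3): L=3.1036, (cx,cy)=(0.4943,0.8693)
member 5 (2-4): L=2.6430, (cx,cy)=(1.0000,0.0000)
member 6 (3-4): L=2.9170, (cx,cy)=(0.3802,-0.9249)
member 7 (3-5): L=2.6254, (cx,cy)=(0.9995,-0.0328)
member 8 (4-5): L=3.0196, (cx,cy)=(0.5017,0.8650)
solve A·x = −loads:
  F[0-1] = +661.2094 N (tension)
  F[0-2] = -1886.0774 N (compression)
  F[1-2] = -662.1173 N (compression)
  F[1-3] = +603.9611 N (tension)
  F[2-3] = +1779.7617 N (tension)
  F[2-4] = +1153.3447 N (tension)
  F[3-4] = -3033.6748 N (compression)
  F[3-5] = -0.0000 N (compression)
  F[4-5] = +0.0000 N (tension)
  Rx@0 = +1610.6700 N
  Ry@0 = -601.1229 N
  Ry@4 = +2805.8829 N

1779.762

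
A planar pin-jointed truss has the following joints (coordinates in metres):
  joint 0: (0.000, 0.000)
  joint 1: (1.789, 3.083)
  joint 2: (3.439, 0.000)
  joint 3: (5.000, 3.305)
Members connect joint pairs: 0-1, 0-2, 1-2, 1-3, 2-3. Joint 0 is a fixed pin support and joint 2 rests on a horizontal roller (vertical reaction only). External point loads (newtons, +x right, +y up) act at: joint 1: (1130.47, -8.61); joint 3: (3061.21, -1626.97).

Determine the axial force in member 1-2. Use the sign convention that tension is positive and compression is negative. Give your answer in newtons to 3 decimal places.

N=4 nodes, M=5 members, R=3 reactions → 2N=8, M+R=8
member 0 (0-1): L=3.5645, (cx,cy)=(0.5019,0.8649)
member 1 (0-2): L=3.4390, (cx,cy)=(1.0000,0.0000)
member 2 (1-2): L=3.4968, (cx,cy)=(0.4719,-0.8817)
member 3 (1-3): L=3.2187, (cx,cy)=(0.9976,0.0690)
member 4 (2-3): L=3.6551, (cx,cy)=(0.4271,0.9042)
solve A·x = −loads:
  F[0-1] = +5422.1311 N (tension)
  F[0-2] = +1470.3199 N (tension)
  F[1-2] = -5018.4748 N (compression)
  F[1-3] = +3968.3795 N (tension)
  F[2-3] = -2102.0188 N (compression)
  Rx@0 = -4191.6800 N
  Ry@0 = -4689.7446 N
  Ry@2 = +6325.3246 N

-5018.475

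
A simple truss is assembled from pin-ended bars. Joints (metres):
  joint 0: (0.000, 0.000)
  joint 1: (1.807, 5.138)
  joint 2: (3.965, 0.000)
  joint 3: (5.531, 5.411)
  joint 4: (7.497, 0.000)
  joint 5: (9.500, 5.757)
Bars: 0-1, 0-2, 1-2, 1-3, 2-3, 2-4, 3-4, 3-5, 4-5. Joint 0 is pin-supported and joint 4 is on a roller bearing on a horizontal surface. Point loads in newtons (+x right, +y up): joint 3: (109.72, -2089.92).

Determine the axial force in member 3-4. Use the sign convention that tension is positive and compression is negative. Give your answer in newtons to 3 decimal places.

-1724.737

N=6 nodes, M=9 members, R=3 reactions → 2N=12, M+R=12
member 0 (0-1): L=5.4465, (cx,cy)=(0.3318,0.9434)
member 1 (0-2): L=3.9650, (cx,cy)=(1.0000,0.0000)
member 2 (1-2): L=5.5728, (cx,cy)=(0.3872,-0.9220)
member 3 (1-3): L=3.7340, (cx,cy)=(0.9973,0.0731)
member 4 (2-3): L=5.6331, (cx,cy)=(0.2780,0.9606)
member 5 (2-4): L=3.5320, (cx,cy)=(1.0000,0.0000)
member 6 (3-4): L=5.7571, (cx,cy)=(0.3415,-0.9399)
member 7 (3-5): L=3.9841, (cx,cy)=(0.9962,0.0868)
member 8 (4-5): L=6.0955, (cx,cy)=(0.3286,0.9445)
solve A·x = −loads:
  F[0-1] = -497.0174 N (compression)
  F[0-2] = +274.6170 N (tension)
  F[1-2] = +480.6327 N (tension)
  F[1-3] = -351.9584 N (compression)
  F[2-3] = -461.3185 N (compression)
  F[2-4] = +588.9840 N (tension)
  F[3-4] = -1724.7372 N (compression)
  F[3-5] = +0.0000 N (tension)
  F[4-5] = +0.0000 N (tension)
  Rx@0 = -109.7200 N
  Ry@0 = +468.8659 N
  Ry@4 = +1621.0541 N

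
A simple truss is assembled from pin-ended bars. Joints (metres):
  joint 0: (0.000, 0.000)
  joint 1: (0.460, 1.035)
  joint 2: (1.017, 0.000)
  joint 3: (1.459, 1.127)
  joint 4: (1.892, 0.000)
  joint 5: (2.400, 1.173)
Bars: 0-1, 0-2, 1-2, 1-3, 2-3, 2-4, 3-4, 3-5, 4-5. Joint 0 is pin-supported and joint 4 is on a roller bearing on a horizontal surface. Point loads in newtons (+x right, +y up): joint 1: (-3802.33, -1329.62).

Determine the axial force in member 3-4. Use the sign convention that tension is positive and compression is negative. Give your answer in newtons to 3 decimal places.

1881.958

N=6 nodes, M=9 members, R=3 reactions → 2N=12, M+R=12
member 0 (0-1): L=1.1326, (cx,cy)=(0.4061,0.9138)
member 1 (0-2): L=1.0170, (cx,cy)=(1.0000,0.0000)
member 2 (1-2): L=1.1754, (cx,cy)=(0.4739,-0.8806)
member 3 (1-3): L=1.0032, (cx,cy)=(0.9958,0.0917)
member 4 (2-3): L=1.2106, (cx,cy)=(0.3651,0.9310)
member 5 (2-4): L=0.8750, (cx,cy)=(1.0000,0.0000)
member 6 (3-4): L=1.2073, (cx,cy)=(0.3586,-0.9335)
member 7 (3-5): L=0.9421, (cx,cy)=(0.9988,0.0488)
member 8 (4-5): L=1.2783, (cx,cy)=(0.3974,0.9176)
solve A·x = −loads:
  F[0-1] = -3377.4777 N (compression)
  F[0-2] = -2430.6064 N (compression)
  F[1-2] = +2142.9880 N (tension)
  F[1-3] = +1421.0389 N (tension)
  F[2-3] = -2027.0137 N (compression)
  F[2-4] = -674.9568 N (compression)
  F[3-4] = +1881.9579 N (tension)
  F[3-5] = -0.0000 N (compression)
  F[4-5] = -0.0000 N (compression)
  Rx@0 = +3802.3300 N
  Ry@0 = +3086.3781 N
  Ry@4 = -1756.7581 N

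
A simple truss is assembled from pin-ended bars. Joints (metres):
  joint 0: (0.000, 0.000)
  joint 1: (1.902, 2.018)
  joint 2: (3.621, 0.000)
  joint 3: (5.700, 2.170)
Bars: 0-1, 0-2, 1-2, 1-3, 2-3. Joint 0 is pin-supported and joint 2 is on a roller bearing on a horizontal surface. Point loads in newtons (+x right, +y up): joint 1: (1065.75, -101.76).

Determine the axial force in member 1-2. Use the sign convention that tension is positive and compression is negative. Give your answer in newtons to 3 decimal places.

-850.442

N=4 nodes, M=5 members, R=3 reactions → 2N=8, M+R=8
member 0 (0-1): L=2.7731, (cx,cy)=(0.6859,0.7277)
member 1 (0-2): L=3.6210, (cx,cy)=(1.0000,0.0000)
member 2 (1-2): L=2.6509, (cx,cy)=(0.6485,-0.7613)
member 3 (1-3): L=3.8010, (cx,cy)=(0.9992,0.0400)
member 4 (2-3): L=3.0052, (cx,cy)=(0.6918,0.7221)
solve A·x = −loads:
  F[0-1] = +749.7996 N (tension)
  F[0-2] = +551.4760 N (tension)
  F[1-2] = -850.4416 N (compression)
  F[1-3] = +0.0000 N (tension)
  F[2-3] = -0.0000 N (compression)
  Rx@0 = -1065.7500 N
  Ry@0 = -545.6388 N
  Ry@2 = +647.3988 N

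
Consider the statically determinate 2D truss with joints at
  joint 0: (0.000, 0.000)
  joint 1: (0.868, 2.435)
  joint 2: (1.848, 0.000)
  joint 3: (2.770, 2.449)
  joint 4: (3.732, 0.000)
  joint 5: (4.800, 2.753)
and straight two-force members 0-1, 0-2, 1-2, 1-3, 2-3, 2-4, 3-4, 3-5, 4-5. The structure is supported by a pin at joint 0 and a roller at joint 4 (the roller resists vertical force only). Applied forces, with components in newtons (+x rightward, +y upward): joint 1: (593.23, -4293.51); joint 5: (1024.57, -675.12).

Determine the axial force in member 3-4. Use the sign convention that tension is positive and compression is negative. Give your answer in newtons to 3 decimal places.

-2288.571

N=6 nodes, M=9 members, R=3 reactions → 2N=12, M+R=12
member 0 (0-1): L=2.5851, (cx,cy)=(0.3358,0.9419)
member 1 (0-2): L=1.8480, (cx,cy)=(1.0000,0.0000)
member 2 (1-2): L=2.6248, (cx,cy)=(0.3734,-0.9277)
member 3 (1-3): L=1.9021, (cx,cy)=(1.0000,0.0074)
member 4 (2-3): L=2.6168, (cx,cy)=(0.3523,0.9359)
member 5 (2-4): L=1.8840, (cx,cy)=(1.0000,0.0000)
member 6 (3-4): L=2.6312, (cx,cy)=(0.3656,-0.9308)
member 7 (3-5): L=2.0526, (cx,cy)=(0.9890,0.1481)
member 8 (4-5): L=2.9529, (cx,cy)=(0.3617,0.9323)
solve A·x = −loads:
  F[0-1] = -2079.5844 N (compression)
  F[0-2] = +2316.0677 N (tension)
  F[1-2] = -2519.4317 N (compression)
  F[1-3] = -350.8511 N (compression)
  F[2-3] = +2497.3928 N (tension)
  F[2-4] = +495.4861 N (tension)
  F[3-4] = -2288.5711 N (compression)
  F[3-5] = +1381.0548 N (tension)
  F[4-5] = -943.5315 N (compression)
  Rx@0 = -1617.8000 N
  Ry@0 = +1958.8500 N
  Ry@4 = +3009.7800 N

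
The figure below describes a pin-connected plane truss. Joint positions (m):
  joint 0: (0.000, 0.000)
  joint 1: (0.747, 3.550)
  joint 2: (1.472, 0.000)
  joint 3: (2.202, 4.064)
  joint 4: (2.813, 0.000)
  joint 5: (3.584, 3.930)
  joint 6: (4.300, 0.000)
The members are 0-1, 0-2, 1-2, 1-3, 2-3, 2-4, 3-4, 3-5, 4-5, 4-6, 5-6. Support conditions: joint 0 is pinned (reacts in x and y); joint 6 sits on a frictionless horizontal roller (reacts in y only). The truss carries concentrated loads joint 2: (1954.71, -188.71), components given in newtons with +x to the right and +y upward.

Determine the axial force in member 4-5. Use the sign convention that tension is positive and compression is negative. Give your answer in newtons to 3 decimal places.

N=7 nodes, M=11 members, R=3 reactions → 2N=14, M+R=14
member 0 (0-1): L=3.6277, (cx,cy)=(0.2059,0.9786)
member 1 (0-2): L=1.4720, (cx,cy)=(1.0000,0.0000)
member 2 (1-2): L=3.6233, (cx,cy)=(0.2001,-0.9798)
member 3 (1-3): L=1.5431, (cx,cy)=(0.9429,0.3331)
member 4 (2-3): L=4.1290, (cx,cy)=(0.1768,0.9842)
member 5 (2-4): L=1.3410, (cx,cy)=(1.0000,0.0000)
member 6 (3-4): L=4.1097, (cx,cy)=(0.1487,-0.9889)
member 7 (3-5): L=1.3885, (cx,cy)=(0.9953,-0.0965)
member 8 (4-5): L=4.0049, (cx,cy)=(0.1925,0.9813)
member 9 (4-6): L=1.4870, (cx,cy)=(1.0000,0.0000)
member 10 (5-6): L=3.9947, (cx,cy)=(0.1792,-0.9838)
solve A·x = −loads:
  F[0-1] = -126.8276 N (compression)
  F[0-2] = +1980.8255 N (tension)
  F[1-2] = +109.3652 N (tension)
  F[1-3] = -50.9059 N (compression)
  F[2-3] = +82.8619 N (tension)
  F[2-4] = +33.3492 N (tension)
  F[3-4] = -62.9744 N (compression)
  F[3-5] = -24.0991 N (compression)
  F[4-5] = +63.4616 N (tension)
  F[4-6] = +11.7694 N (tension)
  F[5-6] = -65.6636 N (compression)
  Rx@0 = -1954.7100 N
  Ry@0 = +124.1097 N
  Ry@6 = +64.6003 N

63.462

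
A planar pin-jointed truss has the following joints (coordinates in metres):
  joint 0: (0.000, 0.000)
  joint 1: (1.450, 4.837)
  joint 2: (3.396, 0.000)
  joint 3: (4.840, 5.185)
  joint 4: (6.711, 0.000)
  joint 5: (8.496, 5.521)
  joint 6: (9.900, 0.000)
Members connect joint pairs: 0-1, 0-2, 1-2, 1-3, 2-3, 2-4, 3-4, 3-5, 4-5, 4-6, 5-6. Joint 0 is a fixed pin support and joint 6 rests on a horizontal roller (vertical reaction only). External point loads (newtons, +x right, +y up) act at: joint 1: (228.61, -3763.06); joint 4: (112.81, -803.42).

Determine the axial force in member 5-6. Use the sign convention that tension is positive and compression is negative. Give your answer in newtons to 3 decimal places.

N=7 nodes, M=11 members, R=3 reactions → 2N=14, M+R=14
member 0 (0-1): L=5.0497, (cx,cy)=(0.2871,0.9579)
member 1 (0-2): L=3.3960, (cx,cy)=(1.0000,0.0000)
member 2 (1-2): L=5.2138, (cx,cy)=(0.3732,-0.9277)
member 3 (1-3): L=3.4078, (cx,cy)=(0.9948,0.1021)
member 4 (2-3): L=5.3823, (cx,cy)=(0.2683,0.9633)
member 5 (2-4): L=3.3150, (cx,cy)=(1.0000,0.0000)
member 6 (3-4): L=5.5122, (cx,cy)=(0.3394,-0.9406)
member 7 (3-5): L=3.6714, (cx,cy)=(0.9958,0.0915)
member 8 (4-5): L=5.8024, (cx,cy)=(0.3076,0.9515)
member 9 (4-6): L=3.1890, (cx,cy)=(1.0000,0.0000)
member 10 (5-6): L=5.6967, (cx,cy)=(0.2465,-0.9692)
solve A·x = −loads:
  F[0-1] = -3506.6876 N (compression)
  F[0-2] = +1348.3584 N (tension)
  F[1-2] = -549.5448 N (compression)
  F[1-3] = -1035.8505 N (compression)
  F[2-3] = +529.2335 N (tension)
  F[2-4] = +1001.2595 N (tension)
  F[3-4] = -499.7843 N (compression)
  F[3-5] = -721.8390 N (compression)
  F[4-5] = +1338.4407 N (tension)
  F[4-6] = +307.0623 N (tension)
  F[5-6] = -1245.9039 N (compression)
  Rx@0 = -341.4200 N
  Ry@0 = +3359.0078 N
  Ry@6 = +1207.4722 N

-1245.904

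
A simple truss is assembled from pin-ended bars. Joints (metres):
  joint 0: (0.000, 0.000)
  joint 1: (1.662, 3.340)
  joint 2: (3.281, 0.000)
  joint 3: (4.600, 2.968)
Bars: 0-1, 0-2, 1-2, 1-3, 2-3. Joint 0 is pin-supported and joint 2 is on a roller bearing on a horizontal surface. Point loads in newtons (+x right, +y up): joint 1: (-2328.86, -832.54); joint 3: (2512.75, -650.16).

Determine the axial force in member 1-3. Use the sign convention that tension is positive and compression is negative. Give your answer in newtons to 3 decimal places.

N=4 nodes, M=5 members, R=3 reactions → 2N=8, M+R=8
member 0 (0-1): L=3.7307, (cx,cy)=(0.4455,0.8953)
member 1 (0-2): L=3.2810, (cx,cy)=(1.0000,0.0000)
member 2 (1-2): L=3.7117, (cx,cy)=(0.4362,-0.8999)
member 3 (1-3): L=2.9615, (cx,cy)=(0.9921,-0.1256)
member 4 (2-3): L=3.2479, (cx,cy)=(0.4061,0.9138)
solve A·x = −loads:
  F[0-1] = -276.0485 N (compression)
  F[0-2] = +306.8688 N (tension)
  F[1-2] = -1023.7652 N (compression)
  F[1-3] = +2673.6119 N (tension)
  F[2-3] = -343.9582 N (compression)
  Rx@0 = -183.8900 N
  Ry@0 = +247.1416 N
  Ry@2 = +1235.5584 N

2673.612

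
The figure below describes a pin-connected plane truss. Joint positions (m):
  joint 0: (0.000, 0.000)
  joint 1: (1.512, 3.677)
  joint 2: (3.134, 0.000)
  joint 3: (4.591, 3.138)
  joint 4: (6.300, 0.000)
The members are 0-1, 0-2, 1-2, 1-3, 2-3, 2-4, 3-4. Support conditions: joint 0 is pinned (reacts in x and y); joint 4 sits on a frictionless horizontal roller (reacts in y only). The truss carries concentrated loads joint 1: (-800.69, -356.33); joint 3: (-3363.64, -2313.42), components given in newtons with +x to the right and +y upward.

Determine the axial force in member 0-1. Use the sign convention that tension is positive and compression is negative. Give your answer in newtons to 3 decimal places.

N=5 nodes, M=7 members, R=3 reactions → 2N=10, M+R=10
member 0 (0-1): L=3.9757, (cx,cy)=(0.3803,0.9249)
member 1 (0-2): L=3.1340, (cx,cy)=(1.0000,0.0000)
member 2 (1-2): L=4.0189, (cx,cy)=(0.4036,-0.9149)
member 3 (1-3): L=3.1258, (cx,cy)=(0.9850,-0.1724)
member 4 (2-3): L=3.4598, (cx,cy)=(0.4211,0.9070)
member 5 (2-4): L=3.1660, (cx,cy)=(1.0000,0.0000)
member 6 (3-4): L=3.5732, (cx,cy)=(0.4783,-0.8782)
solve A·x = −loads:
  F[0-1] = -3288.1812 N (compression)
  F[0-2] = -2913.8117 N (compression)
  F[1-2] = +3273.2149 N (tension)
  F[1-3] = -1797.8187 N (compression)
  F[2-3] = -3301.8533 N (compression)
  F[2-4] = -202.2471 N (compression)
  F[3-4] = +422.8603 N (tension)
  Rx@0 = +4164.3300 N
  Ry@0 = +3041.1083 N
  Ry@4 = -371.3583 N

-3288.181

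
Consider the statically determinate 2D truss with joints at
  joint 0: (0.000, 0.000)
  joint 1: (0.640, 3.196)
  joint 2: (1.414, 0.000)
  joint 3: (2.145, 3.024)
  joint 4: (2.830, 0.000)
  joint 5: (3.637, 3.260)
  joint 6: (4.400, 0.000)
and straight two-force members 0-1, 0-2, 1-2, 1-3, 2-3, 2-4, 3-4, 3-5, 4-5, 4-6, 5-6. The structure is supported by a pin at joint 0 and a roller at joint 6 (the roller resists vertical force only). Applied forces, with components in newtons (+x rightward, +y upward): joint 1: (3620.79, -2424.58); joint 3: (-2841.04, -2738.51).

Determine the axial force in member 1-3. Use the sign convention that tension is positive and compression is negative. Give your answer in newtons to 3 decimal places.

N=7 nodes, M=11 members, R=3 reactions → 2N=14, M+R=14
member 0 (0-1): L=3.2595, (cx,cy)=(0.1964,0.9805)
member 1 (0-2): L=1.4140, (cx,cy)=(1.0000,0.0000)
member 2 (1-2): L=3.2884, (cx,cy)=(0.2354,-0.9719)
member 3 (1-3): L=1.5148, (cx,cy)=(0.9935,-0.1135)
member 4 (2-3): L=3.1111, (cx,cy)=(0.2350,0.9720)
member 5 (2-4): L=1.4160, (cx,cy)=(1.0000,0.0000)
member 6 (3-4): L=3.1006, (cx,cy)=(0.2209,-0.9753)
member 7 (3-5): L=1.5105, (cx,cy)=(0.9877,0.1562)
member 8 (4-5): L=3.3584, (cx,cy)=(0.2403,0.9707)
member 9 (4-6): L=1.5700, (cx,cy)=(1.0000,0.0000)
member 10 (5-6): L=3.3481, (cx,cy)=(0.2279,-0.9737)
solve A·x = −loads:
  F[0-1] = -2853.5073 N (compression)
  F[0-2] = +1340.0422 N (tension)
  F[1-2] = +900.7542 N (tension)
  F[1-3] = -4421.6926 N (compression)
  F[2-3] = -900.6626 N (compression)
  F[2-4] = +1763.6805 N (tension)
  F[3-4] = -2617.3132 N (compression)
  F[3-5] = -1200.1914 N (compression)
  F[4-5] = +2629.6909 N (tension)
  F[4-6] = +553.5567 N (tension)
  F[5-6] = -2429.0468 N (compression)
  Rx@0 = -779.7500 N
  Ry@0 = +2797.9593 N
  Ry@6 = +2365.1307 N

-4421.693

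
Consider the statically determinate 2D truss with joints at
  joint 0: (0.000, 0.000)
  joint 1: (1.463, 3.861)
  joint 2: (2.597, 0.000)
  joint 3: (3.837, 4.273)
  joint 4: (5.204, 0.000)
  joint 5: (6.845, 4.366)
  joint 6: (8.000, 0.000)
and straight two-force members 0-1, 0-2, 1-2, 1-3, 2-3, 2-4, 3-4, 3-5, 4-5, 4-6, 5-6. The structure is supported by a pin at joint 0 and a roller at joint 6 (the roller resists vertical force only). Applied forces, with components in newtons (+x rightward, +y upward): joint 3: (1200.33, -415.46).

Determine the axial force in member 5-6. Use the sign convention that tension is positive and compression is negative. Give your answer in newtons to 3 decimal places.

N=7 nodes, M=11 members, R=3 reactions → 2N=14, M+R=14
member 0 (0-1): L=4.1289, (cx,cy)=(0.3543,0.9351)
member 1 (0-2): L=2.5970, (cx,cy)=(1.0000,0.0000)
member 2 (1-2): L=4.0241, (cx,cy)=(0.2818,-0.9595)
member 3 (1-3): L=2.4095, (cx,cy)=(0.9853,0.1710)
member 4 (2-3): L=4.4493, (cx,cy)=(0.2787,0.9604)
member 5 (2-4): L=2.6070, (cx,cy)=(1.0000,0.0000)
member 6 (3-4): L=4.4863, (cx,cy)=(0.3047,-0.9524)
member 7 (3-5): L=3.0094, (cx,cy)=(0.9995,0.0309)
member 8 (4-5): L=4.6642, (cx,cy)=(0.3518,0.9361)
member 9 (4-6): L=2.7960, (cx,cy)=(1.0000,0.0000)
member 10 (5-6): L=4.5162, (cx,cy)=(0.2557,-0.9667)
solve A·x = −loads:
  F[0-1] = +454.4139 N (tension)
  F[0-2] = +1039.3162 N (tension)
  F[1-2] = -393.6894 N (compression)
  F[1-3] = +276.0218 N (tension)
  F[2-3] = +393.3176 N (tension)
  F[2-4] = +818.7570 N (tension)
  F[3-4] = -900.0249 N (compression)
  F[3-5] = -544.7770 N (compression)
  F[4-5] = +915.7770 N (tension)
  F[4-6] = +222.3206 N (tension)
  F[5-6] = -869.3008 N (compression)
  Rx@0 = -1200.3300 N
  Ry@0 = -424.9313 N
  Ry@6 = +840.3913 N

-869.301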